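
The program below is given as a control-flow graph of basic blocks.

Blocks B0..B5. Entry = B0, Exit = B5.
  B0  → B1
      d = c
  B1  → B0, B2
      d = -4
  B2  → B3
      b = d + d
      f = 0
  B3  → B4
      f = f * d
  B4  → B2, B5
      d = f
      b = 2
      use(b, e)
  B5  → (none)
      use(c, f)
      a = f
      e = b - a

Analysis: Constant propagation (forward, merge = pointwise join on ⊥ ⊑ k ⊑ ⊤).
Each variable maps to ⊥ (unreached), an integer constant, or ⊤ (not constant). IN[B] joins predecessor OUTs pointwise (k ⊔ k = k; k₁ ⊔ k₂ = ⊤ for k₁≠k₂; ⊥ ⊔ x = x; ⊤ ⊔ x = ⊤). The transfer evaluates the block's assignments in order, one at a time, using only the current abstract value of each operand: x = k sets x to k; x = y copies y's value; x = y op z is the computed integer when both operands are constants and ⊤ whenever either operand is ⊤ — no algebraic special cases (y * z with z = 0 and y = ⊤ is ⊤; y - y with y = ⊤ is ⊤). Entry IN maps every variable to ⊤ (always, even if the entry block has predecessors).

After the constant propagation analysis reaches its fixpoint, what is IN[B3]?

Answer: {a: ⊤, b: ⊤, c: ⊤, d: ⊤, e: ⊤, f: 0}

Trace:
Converged values:
  B0:   IN=(all ⊤)   OUT=(all ⊤)
  B1:   IN=(all ⊤)   OUT={d:-4; rest ⊤}
  B2:   IN=(all ⊤)   OUT={f:0; rest ⊤}
  B3:   IN={f:0; rest ⊤}   OUT=(all ⊤)
  B4:   IN=(all ⊤)   OUT={b:2; rest ⊤}
  B5:   IN={b:2; rest ⊤}   OUT={b:2; rest ⊤}

Merge at B3: IN[B3] = OUT[B2] = {a: ⊤, b: ⊤, c: ⊤, d: ⊤, e: ⊤, f: 0}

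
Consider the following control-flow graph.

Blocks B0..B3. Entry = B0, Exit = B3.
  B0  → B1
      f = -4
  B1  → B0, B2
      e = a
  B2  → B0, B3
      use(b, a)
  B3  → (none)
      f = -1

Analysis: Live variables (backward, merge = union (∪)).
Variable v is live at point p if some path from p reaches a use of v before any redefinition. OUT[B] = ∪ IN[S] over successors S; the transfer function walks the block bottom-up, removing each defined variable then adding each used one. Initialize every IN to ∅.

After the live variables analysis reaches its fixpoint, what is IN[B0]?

Answer: {a, b}

Trace:
Per-block solution:
  B0:   IN={a, b}   OUT={a, b}
  B1:   IN={a, b}   OUT={a, b}
  B2:   IN={a, b}   OUT={a, b}
  B3:   IN={}   OUT={}

Merge at B0: OUT[B0] = IN[B1] = {a, b}
Applying B0's transfer function to that OUT value gives IN[B0] (row B0 above).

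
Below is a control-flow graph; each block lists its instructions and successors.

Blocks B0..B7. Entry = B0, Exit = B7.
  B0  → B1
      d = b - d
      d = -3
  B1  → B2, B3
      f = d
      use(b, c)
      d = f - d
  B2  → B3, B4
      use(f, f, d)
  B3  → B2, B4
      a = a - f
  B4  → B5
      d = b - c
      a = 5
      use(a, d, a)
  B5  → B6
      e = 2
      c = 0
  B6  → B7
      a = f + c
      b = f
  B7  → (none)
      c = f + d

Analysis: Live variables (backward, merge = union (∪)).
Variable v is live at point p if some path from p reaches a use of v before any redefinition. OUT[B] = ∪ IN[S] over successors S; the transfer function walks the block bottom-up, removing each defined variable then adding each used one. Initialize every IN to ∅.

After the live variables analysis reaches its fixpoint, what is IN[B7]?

Per-block solution:
  B0:   IN={a, b, c, d}   OUT={a, b, c, d}
  B1:   IN={a, b, c, d}   OUT={a, b, c, d, f}
  B2:   IN={a, b, c, d, f}   OUT={a, b, c, d, f}
  B3:   IN={a, b, c, d, f}   OUT={a, b, c, d, f}
  B4:   IN={b, c, f}   OUT={d, f}
  B5:   IN={d, f}   OUT={c, d, f}
  B6:   IN={c, d, f}   OUT={d, f}
  B7:   IN={d, f}   OUT={}

B7 is the boundary node: OUT[B7] = {}
Applying B7's transfer function to that OUT value gives IN[B7] (row B7 above).

Answer: {d, f}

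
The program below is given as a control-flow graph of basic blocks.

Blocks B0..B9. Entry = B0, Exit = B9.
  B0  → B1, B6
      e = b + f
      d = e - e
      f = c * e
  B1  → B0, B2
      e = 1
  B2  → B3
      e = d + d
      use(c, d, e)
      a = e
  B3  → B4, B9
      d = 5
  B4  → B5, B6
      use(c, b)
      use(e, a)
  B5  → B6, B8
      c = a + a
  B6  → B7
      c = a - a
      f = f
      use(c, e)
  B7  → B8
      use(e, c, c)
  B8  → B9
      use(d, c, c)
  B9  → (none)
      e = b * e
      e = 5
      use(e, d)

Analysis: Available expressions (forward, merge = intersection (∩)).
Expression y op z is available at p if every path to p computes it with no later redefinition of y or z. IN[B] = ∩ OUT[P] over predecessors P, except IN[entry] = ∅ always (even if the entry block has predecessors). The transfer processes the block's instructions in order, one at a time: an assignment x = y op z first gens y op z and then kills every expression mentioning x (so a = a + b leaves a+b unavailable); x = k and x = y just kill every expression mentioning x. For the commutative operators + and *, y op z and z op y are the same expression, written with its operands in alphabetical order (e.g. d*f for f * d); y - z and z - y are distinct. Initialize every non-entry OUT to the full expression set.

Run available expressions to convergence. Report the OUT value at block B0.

Answer: {c*e, e-e}

Derivation:
Fixpoint table:
  B0:  IN={}  OUT={c*e, e-e}
  B1:  IN={c*e, e-e}  OUT={}
  B2:  IN={}  OUT={d+d}
  B3:  IN={d+d}  OUT={}
  B4:  IN={}  OUT={}
  B5:  IN={}  OUT={a+a}
  B6:  IN={}  OUT={a-a}
  B7:  IN={a-a}  OUT={a-a}
  B8:  IN={}  OUT={}
  B9:  IN={}  OUT={}

Merge at B0 (entry node, so the boundary value {} is joined with the incoming edge(s)): IN[B0] = {} ∩ OUT[B1] = {}
Applying B0's transfer function to that IN value gives OUT[B0] (row B0 above).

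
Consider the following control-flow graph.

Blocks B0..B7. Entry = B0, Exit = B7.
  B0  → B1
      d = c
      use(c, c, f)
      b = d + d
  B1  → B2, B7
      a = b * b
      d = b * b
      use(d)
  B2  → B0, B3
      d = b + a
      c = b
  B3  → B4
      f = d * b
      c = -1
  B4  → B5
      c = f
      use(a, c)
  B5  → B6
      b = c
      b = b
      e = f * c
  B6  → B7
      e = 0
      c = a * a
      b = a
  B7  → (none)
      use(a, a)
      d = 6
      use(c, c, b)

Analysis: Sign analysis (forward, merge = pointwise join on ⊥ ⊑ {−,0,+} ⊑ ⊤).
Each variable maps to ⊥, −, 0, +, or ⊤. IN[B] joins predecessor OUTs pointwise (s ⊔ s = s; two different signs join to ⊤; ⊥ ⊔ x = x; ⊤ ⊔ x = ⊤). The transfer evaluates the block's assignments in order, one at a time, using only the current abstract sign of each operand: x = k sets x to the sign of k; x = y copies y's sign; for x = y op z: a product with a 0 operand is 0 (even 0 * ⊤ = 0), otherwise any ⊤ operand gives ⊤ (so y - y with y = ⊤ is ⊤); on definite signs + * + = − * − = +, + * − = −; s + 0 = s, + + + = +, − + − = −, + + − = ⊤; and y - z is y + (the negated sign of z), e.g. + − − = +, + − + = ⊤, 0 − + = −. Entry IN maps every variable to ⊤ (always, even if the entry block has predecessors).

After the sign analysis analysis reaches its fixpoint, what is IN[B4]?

Answer: {a: ⊤, b: ⊤, c: -, d: ⊤, e: ⊤, f: ⊤}

Derivation:
Per-block solution:
  B0:  IN=(all ⊤)  OUT=(all ⊤)
  B1:  IN=(all ⊤)  OUT=(all ⊤)
  B2:  IN=(all ⊤)  OUT=(all ⊤)
  B3:  IN=(all ⊤)  OUT={c:-; rest ⊤}
  B4:  IN={c:-; rest ⊤}  OUT=(all ⊤)
  B5:  IN=(all ⊤)  OUT=(all ⊤)
  B6:  IN=(all ⊤)  OUT={e:0; rest ⊤}
  B7:  IN=(all ⊤)  OUT={d:+; rest ⊤}

Merge at B4: IN[B4] = OUT[B3] = {a: ⊤, b: ⊤, c: -, d: ⊤, e: ⊤, f: ⊤}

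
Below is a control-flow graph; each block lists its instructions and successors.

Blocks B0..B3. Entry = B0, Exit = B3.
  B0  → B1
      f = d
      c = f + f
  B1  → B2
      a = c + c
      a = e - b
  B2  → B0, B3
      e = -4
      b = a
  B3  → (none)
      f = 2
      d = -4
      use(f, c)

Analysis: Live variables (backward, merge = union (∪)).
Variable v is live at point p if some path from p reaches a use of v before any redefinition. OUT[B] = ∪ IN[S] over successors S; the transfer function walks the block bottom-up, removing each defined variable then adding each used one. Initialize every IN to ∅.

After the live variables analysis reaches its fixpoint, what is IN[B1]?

Converged values:
  B0:  IN={b, d, e}  OUT={b, c, d, e}
  B1:  IN={b, c, d, e}  OUT={a, c, d}
  B2:  IN={a, c, d}  OUT={b, c, d, e}
  B3:  IN={c}  OUT={}

Merge at B1: OUT[B1] = IN[B2] = {a, c, d}
Applying B1's transfer function to that OUT value gives IN[B1] (row B1 above).

Answer: {b, c, d, e}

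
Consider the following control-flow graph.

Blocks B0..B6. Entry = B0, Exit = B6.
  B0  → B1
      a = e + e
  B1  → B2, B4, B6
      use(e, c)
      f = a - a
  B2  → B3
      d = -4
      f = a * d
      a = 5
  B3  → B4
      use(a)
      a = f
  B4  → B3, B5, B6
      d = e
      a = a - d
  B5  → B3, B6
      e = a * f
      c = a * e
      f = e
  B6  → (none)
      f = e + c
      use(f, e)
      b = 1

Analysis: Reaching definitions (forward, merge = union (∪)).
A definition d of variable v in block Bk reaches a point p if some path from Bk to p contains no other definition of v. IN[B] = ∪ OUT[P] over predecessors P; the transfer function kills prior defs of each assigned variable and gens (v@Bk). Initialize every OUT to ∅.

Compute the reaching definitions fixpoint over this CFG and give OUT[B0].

Fixpoint table:
  B0:   IN={}   OUT={a@B0}
  B1:   IN={a@B0}   OUT={a@B0, f@B1}
  B2:   IN={a@B0, f@B1}   OUT={a@B2, d@B2, f@B2}
  B3:   IN={a@B2, a@B4, c@B5, d@B2, d@B4, e@B5, f@B1, f@B2, f@B5}   OUT={a@B3, c@B5, d@B2, d@B4, e@B5, f@B1, f@B2, f@B5}
  B4:   IN={a@B0, a@B3, c@B5, d@B2, d@B4, e@B5, f@B1, f@B2, f@B5}   OUT={a@B4, c@B5, d@B4, e@B5, f@B1, f@B2, f@B5}
  B5:   IN={a@B4, c@B5, d@B4, e@B5, f@B1, f@B2, f@B5}   OUT={a@B4, c@B5, d@B4, e@B5, f@B5}
  B6:   IN={a@B0, a@B4, c@B5, d@B4, e@B5, f@B1, f@B2, f@B5}   OUT={a@B0, a@B4, b@B6, c@B5, d@B4, e@B5, f@B6}

B0 is the boundary node: IN[B0] = {}
Applying B0's transfer function to that IN value gives OUT[B0] (row B0 above).

Answer: {a@B0}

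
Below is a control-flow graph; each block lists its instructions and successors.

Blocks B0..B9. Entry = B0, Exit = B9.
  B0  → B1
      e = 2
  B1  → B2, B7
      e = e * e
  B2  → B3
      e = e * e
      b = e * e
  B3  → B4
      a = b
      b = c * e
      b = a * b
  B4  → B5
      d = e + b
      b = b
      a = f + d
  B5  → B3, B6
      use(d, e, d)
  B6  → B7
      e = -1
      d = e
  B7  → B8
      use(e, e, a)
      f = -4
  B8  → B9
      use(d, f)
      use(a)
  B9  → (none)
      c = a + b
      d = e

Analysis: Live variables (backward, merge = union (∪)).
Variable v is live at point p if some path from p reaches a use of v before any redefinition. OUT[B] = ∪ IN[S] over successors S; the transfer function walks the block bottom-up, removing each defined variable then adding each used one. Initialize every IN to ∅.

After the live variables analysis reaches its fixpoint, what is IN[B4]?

Answer: {b, c, e, f}

Trace:
Fixpoint table:
  B0:   IN={a, b, c, d, f}   OUT={a, b, c, d, e, f}
  B1:   IN={a, b, c, d, e, f}   OUT={a, b, c, d, e, f}
  B2:   IN={c, e, f}   OUT={b, c, e, f}
  B3:   IN={b, c, e, f}   OUT={b, c, e, f}
  B4:   IN={b, c, e, f}   OUT={a, b, c, d, e, f}
  B5:   IN={a, b, c, d, e, f}   OUT={a, b, c, e, f}
  B6:   IN={a, b}   OUT={a, b, d, e}
  B7:   IN={a, b, d, e}   OUT={a, b, d, e, f}
  B8:   IN={a, b, d, e, f}   OUT={a, b, e}
  B9:   IN={a, b, e}   OUT={}

Merge at B4: OUT[B4] = IN[B5] = {a, b, c, d, e, f}
Applying B4's transfer function to that OUT value gives IN[B4] (row B4 above).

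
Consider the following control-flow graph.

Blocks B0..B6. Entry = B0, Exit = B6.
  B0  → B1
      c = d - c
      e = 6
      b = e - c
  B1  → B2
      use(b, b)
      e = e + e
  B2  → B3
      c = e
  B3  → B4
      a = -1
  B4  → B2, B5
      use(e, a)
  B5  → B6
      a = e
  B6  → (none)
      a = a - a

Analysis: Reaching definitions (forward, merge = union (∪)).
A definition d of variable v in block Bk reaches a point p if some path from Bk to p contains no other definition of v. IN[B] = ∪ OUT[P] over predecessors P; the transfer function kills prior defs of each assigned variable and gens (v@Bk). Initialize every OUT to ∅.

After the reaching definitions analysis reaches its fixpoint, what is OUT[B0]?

Per-block solution:
  B0: | IN={} | OUT={b@B0, c@B0, e@B0}
  B1: | IN={b@B0, c@B0, e@B0} | OUT={b@B0, c@B0, e@B1}
  B2: | IN={a@B3, b@B0, c@B0, c@B2, e@B1} | OUT={a@B3, b@B0, c@B2, e@B1}
  B3: | IN={a@B3, b@B0, c@B2, e@B1} | OUT={a@B3, b@B0, c@B2, e@B1}
  B4: | IN={a@B3, b@B0, c@B2, e@B1} | OUT={a@B3, b@B0, c@B2, e@B1}
  B5: | IN={a@B3, b@B0, c@B2, e@B1} | OUT={a@B5, b@B0, c@B2, e@B1}
  B6: | IN={a@B5, b@B0, c@B2, e@B1} | OUT={a@B6, b@B0, c@B2, e@B1}

B0 is the boundary node: IN[B0] = {}
Applying B0's transfer function to that IN value gives OUT[B0] (row B0 above).

Answer: {b@B0, c@B0, e@B0}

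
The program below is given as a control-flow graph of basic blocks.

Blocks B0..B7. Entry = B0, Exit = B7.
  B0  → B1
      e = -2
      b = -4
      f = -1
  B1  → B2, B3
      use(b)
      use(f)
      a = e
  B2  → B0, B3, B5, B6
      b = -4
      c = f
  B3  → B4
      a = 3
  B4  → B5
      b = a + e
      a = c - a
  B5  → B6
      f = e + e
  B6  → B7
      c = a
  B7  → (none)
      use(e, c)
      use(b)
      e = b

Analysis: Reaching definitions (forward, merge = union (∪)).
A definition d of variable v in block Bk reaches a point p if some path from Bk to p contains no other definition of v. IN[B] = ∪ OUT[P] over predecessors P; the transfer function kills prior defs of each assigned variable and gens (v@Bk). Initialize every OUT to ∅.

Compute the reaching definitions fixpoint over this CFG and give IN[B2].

Answer: {a@B1, b@B0, c@B2, e@B0, f@B0}

Working:
Fixpoint table:
  B0:  IN={a@B1, b@B2, c@B2, e@B0, f@B0}  OUT={a@B1, b@B0, c@B2, e@B0, f@B0}
  B1:  IN={a@B1, b@B0, c@B2, e@B0, f@B0}  OUT={a@B1, b@B0, c@B2, e@B0, f@B0}
  B2:  IN={a@B1, b@B0, c@B2, e@B0, f@B0}  OUT={a@B1, b@B2, c@B2, e@B0, f@B0}
  B3:  IN={a@B1, b@B0, b@B2, c@B2, e@B0, f@B0}  OUT={a@B3, b@B0, b@B2, c@B2, e@B0, f@B0}
  B4:  IN={a@B3, b@B0, b@B2, c@B2, e@B0, f@B0}  OUT={a@B4, b@B4, c@B2, e@B0, f@B0}
  B5:  IN={a@B1, a@B4, b@B2, b@B4, c@B2, e@B0, f@B0}  OUT={a@B1, a@B4, b@B2, b@B4, c@B2, e@B0, f@B5}
  B6:  IN={a@B1, a@B4, b@B2, b@B4, c@B2, e@B0, f@B0, f@B5}  OUT={a@B1, a@B4, b@B2, b@B4, c@B6, e@B0, f@B0, f@B5}
  B7:  IN={a@B1, a@B4, b@B2, b@B4, c@B6, e@B0, f@B0, f@B5}  OUT={a@B1, a@B4, b@B2, b@B4, c@B6, e@B7, f@B0, f@B5}

Merge at B2: IN[B2] = OUT[B1] = {a@B1, b@B0, c@B2, e@B0, f@B0}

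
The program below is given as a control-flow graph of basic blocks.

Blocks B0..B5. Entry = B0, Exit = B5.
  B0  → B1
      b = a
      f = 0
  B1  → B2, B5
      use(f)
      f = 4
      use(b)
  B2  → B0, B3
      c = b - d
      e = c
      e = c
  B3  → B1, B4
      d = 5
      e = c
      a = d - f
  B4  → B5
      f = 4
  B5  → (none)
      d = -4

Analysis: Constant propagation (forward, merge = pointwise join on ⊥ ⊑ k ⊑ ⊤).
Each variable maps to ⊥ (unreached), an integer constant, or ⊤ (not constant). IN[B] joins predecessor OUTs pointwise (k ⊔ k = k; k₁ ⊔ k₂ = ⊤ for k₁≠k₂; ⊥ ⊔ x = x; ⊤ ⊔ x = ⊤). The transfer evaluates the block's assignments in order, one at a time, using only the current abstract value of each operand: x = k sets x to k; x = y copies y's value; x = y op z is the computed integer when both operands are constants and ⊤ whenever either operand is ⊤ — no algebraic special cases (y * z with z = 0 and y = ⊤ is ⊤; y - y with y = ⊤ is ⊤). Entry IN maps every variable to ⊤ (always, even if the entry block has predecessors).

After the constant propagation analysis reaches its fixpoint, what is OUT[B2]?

Per-block solution:
  B0:  IN=(all ⊤)  OUT={f:0; rest ⊤}
  B1:  IN=(all ⊤)  OUT={f:4; rest ⊤}
  B2:  IN={f:4; rest ⊤}  OUT={f:4; rest ⊤}
  B3:  IN={f:4; rest ⊤}  OUT={a:1, d:5, f:4; rest ⊤}
  B4:  IN={a:1, d:5, f:4; rest ⊤}  OUT={a:1, d:5, f:4; rest ⊤}
  B5:  IN={f:4; rest ⊤}  OUT={d:-4, f:4; rest ⊤}

Merge at B2: IN[B2] = OUT[B1] = {a: ⊤, b: ⊤, c: ⊤, d: ⊤, e: ⊤, f: 4}
Applying B2's transfer function to that IN value gives OUT[B2] (row B2 above).

Answer: {a: ⊤, b: ⊤, c: ⊤, d: ⊤, e: ⊤, f: 4}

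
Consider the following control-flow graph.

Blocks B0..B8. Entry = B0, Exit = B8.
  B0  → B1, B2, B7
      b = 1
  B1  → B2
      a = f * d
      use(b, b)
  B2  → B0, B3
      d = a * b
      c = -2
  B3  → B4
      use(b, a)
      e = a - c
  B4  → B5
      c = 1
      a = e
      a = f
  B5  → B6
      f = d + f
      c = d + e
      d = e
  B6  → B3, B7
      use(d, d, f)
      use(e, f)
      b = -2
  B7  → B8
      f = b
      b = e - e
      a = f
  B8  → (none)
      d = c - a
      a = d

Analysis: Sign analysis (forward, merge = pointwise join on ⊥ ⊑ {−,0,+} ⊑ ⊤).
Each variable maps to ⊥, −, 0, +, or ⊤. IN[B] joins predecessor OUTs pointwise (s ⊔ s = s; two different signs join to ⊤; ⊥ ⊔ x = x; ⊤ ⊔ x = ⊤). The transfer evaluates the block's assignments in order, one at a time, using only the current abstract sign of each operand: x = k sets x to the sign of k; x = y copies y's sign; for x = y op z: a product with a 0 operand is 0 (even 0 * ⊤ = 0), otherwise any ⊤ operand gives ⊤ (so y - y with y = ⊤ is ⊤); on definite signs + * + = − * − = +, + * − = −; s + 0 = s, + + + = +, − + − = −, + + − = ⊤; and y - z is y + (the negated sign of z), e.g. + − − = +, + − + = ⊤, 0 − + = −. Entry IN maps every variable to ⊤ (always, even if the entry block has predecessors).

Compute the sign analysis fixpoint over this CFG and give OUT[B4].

Answer: {a: ⊤, b: ⊤, c: +, d: ⊤, e: ⊤, f: ⊤}

Derivation:
Fixpoint table:
  B0: | IN=(all ⊤) | OUT={b:+; rest ⊤}
  B1: | IN={b:+; rest ⊤} | OUT={b:+; rest ⊤}
  B2: | IN={b:+; rest ⊤} | OUT={b:+, c:-; rest ⊤}
  B3: | IN=(all ⊤) | OUT=(all ⊤)
  B4: | IN=(all ⊤) | OUT={c:+; rest ⊤}
  B5: | IN={c:+; rest ⊤} | OUT=(all ⊤)
  B6: | IN=(all ⊤) | OUT={b:-; rest ⊤}
  B7: | IN=(all ⊤) | OUT=(all ⊤)
  B8: | IN=(all ⊤) | OUT=(all ⊤)

Merge at B4: IN[B4] = OUT[B3] = {a: ⊤, b: ⊤, c: ⊤, d: ⊤, e: ⊤, f: ⊤}
Applying B4's transfer function to that IN value gives OUT[B4] (row B4 above).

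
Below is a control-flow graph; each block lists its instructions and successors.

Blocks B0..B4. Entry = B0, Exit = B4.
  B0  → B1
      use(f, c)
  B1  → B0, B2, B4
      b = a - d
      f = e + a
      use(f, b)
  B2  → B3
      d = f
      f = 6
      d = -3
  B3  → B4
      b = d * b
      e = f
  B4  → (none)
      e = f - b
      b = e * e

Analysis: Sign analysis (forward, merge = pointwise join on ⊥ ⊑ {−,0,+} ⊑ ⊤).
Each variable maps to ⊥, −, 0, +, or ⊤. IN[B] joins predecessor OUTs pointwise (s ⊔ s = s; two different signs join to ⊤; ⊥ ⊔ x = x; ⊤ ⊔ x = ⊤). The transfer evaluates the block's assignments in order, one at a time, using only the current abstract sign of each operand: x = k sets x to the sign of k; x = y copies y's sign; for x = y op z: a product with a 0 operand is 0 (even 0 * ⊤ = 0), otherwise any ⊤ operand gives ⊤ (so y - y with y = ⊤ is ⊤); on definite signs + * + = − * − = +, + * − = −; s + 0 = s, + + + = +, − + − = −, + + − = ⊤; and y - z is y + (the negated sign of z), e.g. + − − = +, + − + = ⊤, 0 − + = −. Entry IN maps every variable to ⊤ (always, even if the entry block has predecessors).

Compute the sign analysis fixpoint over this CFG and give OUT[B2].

Fixpoint table:
  B0:  IN=(all ⊤)  OUT=(all ⊤)
  B1:  IN=(all ⊤)  OUT=(all ⊤)
  B2:  IN=(all ⊤)  OUT={d:-, f:+; rest ⊤}
  B3:  IN={d:-, f:+; rest ⊤}  OUT={d:-, e:+, f:+; rest ⊤}
  B4:  IN=(all ⊤)  OUT=(all ⊤)

Merge at B2: IN[B2] = OUT[B1] = {a: ⊤, b: ⊤, c: ⊤, d: ⊤, e: ⊤, f: ⊤}
Applying B2's transfer function to that IN value gives OUT[B2] (row B2 above).

Answer: {a: ⊤, b: ⊤, c: ⊤, d: -, e: ⊤, f: +}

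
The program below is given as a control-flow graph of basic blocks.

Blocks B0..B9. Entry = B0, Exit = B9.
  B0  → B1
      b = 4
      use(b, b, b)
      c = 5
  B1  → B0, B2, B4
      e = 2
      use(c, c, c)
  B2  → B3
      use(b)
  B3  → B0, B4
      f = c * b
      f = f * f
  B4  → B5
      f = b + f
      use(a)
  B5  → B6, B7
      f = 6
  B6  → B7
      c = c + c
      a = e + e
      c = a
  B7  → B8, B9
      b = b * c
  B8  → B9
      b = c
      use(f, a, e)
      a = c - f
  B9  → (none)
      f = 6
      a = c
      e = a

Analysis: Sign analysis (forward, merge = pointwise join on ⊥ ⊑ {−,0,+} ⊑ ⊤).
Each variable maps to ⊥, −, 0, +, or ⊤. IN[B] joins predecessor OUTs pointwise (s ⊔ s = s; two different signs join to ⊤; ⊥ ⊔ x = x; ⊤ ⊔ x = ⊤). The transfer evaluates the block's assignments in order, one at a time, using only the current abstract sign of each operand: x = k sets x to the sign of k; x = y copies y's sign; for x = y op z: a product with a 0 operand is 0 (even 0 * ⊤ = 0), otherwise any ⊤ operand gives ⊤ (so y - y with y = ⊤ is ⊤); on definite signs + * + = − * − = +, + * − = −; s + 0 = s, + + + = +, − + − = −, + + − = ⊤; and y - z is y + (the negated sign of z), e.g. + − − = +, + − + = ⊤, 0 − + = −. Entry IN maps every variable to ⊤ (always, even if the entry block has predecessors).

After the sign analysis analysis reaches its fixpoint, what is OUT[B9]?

Per-block solution:
  B0:   IN=(all ⊤)   OUT={b:+, c:+; rest ⊤}
  B1:   IN={b:+, c:+; rest ⊤}   OUT={b:+, c:+, e:+; rest ⊤}
  B2:   IN={b:+, c:+, e:+; rest ⊤}   OUT={b:+, c:+, e:+; rest ⊤}
  B3:   IN={b:+, c:+, e:+; rest ⊤}   OUT={b:+, c:+, e:+, f:+; rest ⊤}
  B4:   IN={b:+, c:+, e:+; rest ⊤}   OUT={b:+, c:+, e:+; rest ⊤}
  B5:   IN={b:+, c:+, e:+; rest ⊤}   OUT={b:+, c:+, e:+, f:+; rest ⊤}
  B6:   IN={b:+, c:+, e:+, f:+; rest ⊤}   OUT={a:+, b:+, c:+, e:+, f:+; rest ⊤}
  B7:   IN={b:+, c:+, e:+, f:+; rest ⊤}   OUT={b:+, c:+, e:+, f:+; rest ⊤}
  B8:   IN={b:+, c:+, e:+, f:+; rest ⊤}   OUT={b:+, c:+, e:+, f:+; rest ⊤}
  B9:   IN={b:+, c:+, e:+, f:+; rest ⊤}   OUT={a:+, b:+, c:+, e:+, f:+; rest ⊤}

Merge at B9: IN[B9] = OUT[B7] ⊔ OUT[B8] = {a: ⊤, b: +, c: +, d: ⊤, e: +, f: +}
Applying B9's transfer function to that IN value gives OUT[B9] (row B9 above).

Answer: {a: +, b: +, c: +, d: ⊤, e: +, f: +}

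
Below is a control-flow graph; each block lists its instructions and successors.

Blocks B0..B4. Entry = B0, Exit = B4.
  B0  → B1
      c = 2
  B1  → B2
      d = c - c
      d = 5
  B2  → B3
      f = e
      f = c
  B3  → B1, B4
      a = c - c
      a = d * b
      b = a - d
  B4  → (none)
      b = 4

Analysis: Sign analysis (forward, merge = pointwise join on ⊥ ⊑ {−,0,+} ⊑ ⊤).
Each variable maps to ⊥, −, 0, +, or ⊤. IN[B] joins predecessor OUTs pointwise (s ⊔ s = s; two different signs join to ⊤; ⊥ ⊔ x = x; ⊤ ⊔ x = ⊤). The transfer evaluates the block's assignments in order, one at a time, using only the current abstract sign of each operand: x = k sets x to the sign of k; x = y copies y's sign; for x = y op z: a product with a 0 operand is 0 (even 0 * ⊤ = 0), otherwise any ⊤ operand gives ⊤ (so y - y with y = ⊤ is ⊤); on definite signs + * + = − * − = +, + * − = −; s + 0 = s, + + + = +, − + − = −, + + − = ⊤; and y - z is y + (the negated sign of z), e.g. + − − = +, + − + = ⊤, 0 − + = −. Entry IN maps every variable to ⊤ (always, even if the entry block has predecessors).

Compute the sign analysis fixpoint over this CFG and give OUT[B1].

Fixpoint table:
  B0:   IN=(all ⊤)   OUT={c:+; rest ⊤}
  B1:   IN={c:+; rest ⊤}   OUT={c:+, d:+; rest ⊤}
  B2:   IN={c:+, d:+; rest ⊤}   OUT={c:+, d:+, f:+; rest ⊤}
  B3:   IN={c:+, d:+, f:+; rest ⊤}   OUT={c:+, d:+, f:+; rest ⊤}
  B4:   IN={c:+, d:+, f:+; rest ⊤}   OUT={b:+, c:+, d:+, f:+; rest ⊤}

Merge at B1: IN[B1] = OUT[B0] ⊔ OUT[B3] = {a: ⊤, b: ⊤, c: +, d: ⊤, e: ⊤, f: ⊤}
Applying B1's transfer function to that IN value gives OUT[B1] (row B1 above).

Answer: {a: ⊤, b: ⊤, c: +, d: +, e: ⊤, f: ⊤}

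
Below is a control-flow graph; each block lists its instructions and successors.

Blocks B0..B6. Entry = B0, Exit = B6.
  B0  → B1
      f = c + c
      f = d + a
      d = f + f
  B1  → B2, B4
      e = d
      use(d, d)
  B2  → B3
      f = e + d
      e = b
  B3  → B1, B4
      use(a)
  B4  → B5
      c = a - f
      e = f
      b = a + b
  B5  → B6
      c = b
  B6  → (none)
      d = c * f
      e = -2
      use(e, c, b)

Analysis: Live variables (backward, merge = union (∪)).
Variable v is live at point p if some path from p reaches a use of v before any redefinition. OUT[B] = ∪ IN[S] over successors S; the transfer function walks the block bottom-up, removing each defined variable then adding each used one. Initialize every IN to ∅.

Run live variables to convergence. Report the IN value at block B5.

Answer: {b, f}

Working:
Fixpoint table:
  B0: | IN={a, b, c, d} | OUT={a, b, d, f}
  B1: | IN={a, b, d, f} | OUT={a, b, d, e, f}
  B2: | IN={a, b, d, e} | OUT={a, b, d, f}
  B3: | IN={a, b, d, f} | OUT={a, b, d, f}
  B4: | IN={a, b, f} | OUT={b, f}
  B5: | IN={b, f} | OUT={b, c, f}
  B6: | IN={b, c, f} | OUT={}

Merge at B5: OUT[B5] = IN[B6] = {b, c, f}
Applying B5's transfer function to that OUT value gives IN[B5] (row B5 above).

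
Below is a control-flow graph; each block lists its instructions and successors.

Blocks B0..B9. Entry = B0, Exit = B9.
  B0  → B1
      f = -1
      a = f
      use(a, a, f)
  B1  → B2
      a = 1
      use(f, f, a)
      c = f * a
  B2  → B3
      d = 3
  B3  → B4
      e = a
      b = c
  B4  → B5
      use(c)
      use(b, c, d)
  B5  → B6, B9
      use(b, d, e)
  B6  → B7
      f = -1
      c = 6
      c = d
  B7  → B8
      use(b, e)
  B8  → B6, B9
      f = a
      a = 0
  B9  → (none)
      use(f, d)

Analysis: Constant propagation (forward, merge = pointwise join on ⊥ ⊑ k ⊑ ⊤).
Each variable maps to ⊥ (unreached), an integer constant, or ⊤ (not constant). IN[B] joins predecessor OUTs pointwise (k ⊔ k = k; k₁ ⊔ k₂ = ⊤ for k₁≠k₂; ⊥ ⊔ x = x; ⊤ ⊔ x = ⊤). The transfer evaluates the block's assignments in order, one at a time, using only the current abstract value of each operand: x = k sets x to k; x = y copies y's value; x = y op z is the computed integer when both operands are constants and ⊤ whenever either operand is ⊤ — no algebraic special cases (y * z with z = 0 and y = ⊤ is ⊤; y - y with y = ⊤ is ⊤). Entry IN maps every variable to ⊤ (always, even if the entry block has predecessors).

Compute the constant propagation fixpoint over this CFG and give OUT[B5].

Converged values:
  B0:   IN=(all ⊤)   OUT={a:-1, f:-1; rest ⊤}
  B1:   IN={a:-1, f:-1; rest ⊤}   OUT={a:1, c:-1, f:-1; rest ⊤}
  B2:   IN={a:1, c:-1, f:-1; rest ⊤}   OUT={a:1, c:-1, d:3, f:-1; rest ⊤}
  B3:   IN={a:1, c:-1, d:3, f:-1; rest ⊤}   OUT={a:1, b:-1, c:-1, d:3, e:1, f:-1; rest ⊤}
  B4:   IN={a:1, b:-1, c:-1, d:3, e:1, f:-1; rest ⊤}   OUT={a:1, b:-1, c:-1, d:3, e:1, f:-1; rest ⊤}
  B5:   IN={a:1, b:-1, c:-1, d:3, e:1, f:-1; rest ⊤}   OUT={a:1, b:-1, c:-1, d:3, e:1, f:-1; rest ⊤}
  B6:   IN={b:-1, d:3, e:1; rest ⊤}   OUT={b:-1, c:3, d:3, e:1, f:-1; rest ⊤}
  B7:   IN={b:-1, c:3, d:3, e:1, f:-1; rest ⊤}   OUT={b:-1, c:3, d:3, e:1, f:-1; rest ⊤}
  B8:   IN={b:-1, c:3, d:3, e:1, f:-1; rest ⊤}   OUT={a:0, b:-1, c:3, d:3, e:1; rest ⊤}
  B9:   IN={b:-1, d:3, e:1; rest ⊤}   OUT={b:-1, d:3, e:1; rest ⊤}

Merge at B5: IN[B5] = OUT[B4] = {a: 1, b: -1, c: -1, d: 3, e: 1, f: -1}
Applying B5's transfer function to that IN value gives OUT[B5] (row B5 above).

Answer: {a: 1, b: -1, c: -1, d: 3, e: 1, f: -1}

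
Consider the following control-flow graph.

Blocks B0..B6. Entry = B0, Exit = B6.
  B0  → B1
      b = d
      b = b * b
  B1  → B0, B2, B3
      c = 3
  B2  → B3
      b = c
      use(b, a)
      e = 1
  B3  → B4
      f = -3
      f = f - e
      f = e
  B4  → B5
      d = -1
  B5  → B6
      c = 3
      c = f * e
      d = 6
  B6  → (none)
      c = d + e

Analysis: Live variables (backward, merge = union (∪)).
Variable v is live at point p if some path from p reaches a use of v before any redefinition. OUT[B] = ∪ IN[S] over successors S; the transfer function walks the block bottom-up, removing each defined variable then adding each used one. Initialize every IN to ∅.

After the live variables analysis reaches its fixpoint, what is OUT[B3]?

Answer: {e, f}

Working:
Converged values:
  B0:  IN={a, d, e}  OUT={a, d, e}
  B1:  IN={a, d, e}  OUT={a, c, d, e}
  B2:  IN={a, c}  OUT={e}
  B3:  IN={e}  OUT={e, f}
  B4:  IN={e, f}  OUT={e, f}
  B5:  IN={e, f}  OUT={d, e}
  B6:  IN={d, e}  OUT={}

Merge at B3: OUT[B3] = IN[B4] = {e, f}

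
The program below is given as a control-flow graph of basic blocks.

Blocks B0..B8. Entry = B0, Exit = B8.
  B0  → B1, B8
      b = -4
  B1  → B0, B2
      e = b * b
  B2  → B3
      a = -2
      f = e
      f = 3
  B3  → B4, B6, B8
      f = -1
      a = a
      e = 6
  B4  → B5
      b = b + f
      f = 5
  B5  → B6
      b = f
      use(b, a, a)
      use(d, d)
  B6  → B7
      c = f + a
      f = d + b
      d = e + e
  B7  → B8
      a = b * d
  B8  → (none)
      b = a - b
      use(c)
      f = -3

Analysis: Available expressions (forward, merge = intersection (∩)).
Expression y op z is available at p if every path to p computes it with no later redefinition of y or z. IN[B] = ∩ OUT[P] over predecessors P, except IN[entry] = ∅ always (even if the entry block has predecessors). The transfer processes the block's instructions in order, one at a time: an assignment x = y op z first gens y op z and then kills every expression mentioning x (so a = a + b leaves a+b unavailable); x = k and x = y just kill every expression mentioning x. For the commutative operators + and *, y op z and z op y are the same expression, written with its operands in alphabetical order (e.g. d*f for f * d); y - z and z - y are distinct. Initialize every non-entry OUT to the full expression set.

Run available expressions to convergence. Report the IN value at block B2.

Fixpoint table:
  B0:   IN={}   OUT={}
  B1:   IN={}   OUT={b*b}
  B2:   IN={b*b}   OUT={b*b}
  B3:   IN={b*b}   OUT={b*b}
  B4:   IN={b*b}   OUT={}
  B5:   IN={}   OUT={}
  B6:   IN={}   OUT={e+e}
  B7:   IN={e+e}   OUT={b*d, e+e}
  B8:   IN={}   OUT={}

Merge at B2: IN[B2] = OUT[B1] = {b*b}

Answer: {b*b}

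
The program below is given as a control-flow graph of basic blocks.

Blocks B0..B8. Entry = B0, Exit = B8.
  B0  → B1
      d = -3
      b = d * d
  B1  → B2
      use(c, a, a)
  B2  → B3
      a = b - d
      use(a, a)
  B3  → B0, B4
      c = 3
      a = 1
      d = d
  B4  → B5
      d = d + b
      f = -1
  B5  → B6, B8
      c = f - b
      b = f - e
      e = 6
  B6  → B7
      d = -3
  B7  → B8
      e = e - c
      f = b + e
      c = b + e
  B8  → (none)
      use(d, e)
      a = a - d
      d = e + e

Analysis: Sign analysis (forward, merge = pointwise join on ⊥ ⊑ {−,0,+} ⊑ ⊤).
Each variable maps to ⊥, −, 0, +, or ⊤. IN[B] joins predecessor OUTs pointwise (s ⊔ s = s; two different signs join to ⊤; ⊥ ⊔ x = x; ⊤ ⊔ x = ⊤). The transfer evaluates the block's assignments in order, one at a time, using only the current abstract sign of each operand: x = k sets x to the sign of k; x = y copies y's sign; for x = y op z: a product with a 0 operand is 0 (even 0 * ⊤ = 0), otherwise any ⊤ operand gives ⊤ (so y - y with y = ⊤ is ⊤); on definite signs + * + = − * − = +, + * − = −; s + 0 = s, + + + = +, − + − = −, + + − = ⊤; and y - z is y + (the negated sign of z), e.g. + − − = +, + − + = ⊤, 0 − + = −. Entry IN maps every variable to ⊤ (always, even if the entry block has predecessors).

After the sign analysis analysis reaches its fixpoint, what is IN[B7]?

Converged values:
  B0: | IN=(all ⊤) | OUT={b:+, d:-; rest ⊤}
  B1: | IN={b:+, d:-; rest ⊤} | OUT={b:+, d:-; rest ⊤}
  B2: | IN={b:+, d:-; rest ⊤} | OUT={a:+, b:+, d:-; rest ⊤}
  B3: | IN={a:+, b:+, d:-; rest ⊤} | OUT={a:+, b:+, c:+, d:-; rest ⊤}
  B4: | IN={a:+, b:+, c:+, d:-; rest ⊤} | OUT={a:+, b:+, c:+, f:-; rest ⊤}
  B5: | IN={a:+, b:+, c:+, f:-; rest ⊤} | OUT={a:+, c:-, e:+, f:-; rest ⊤}
  B6: | IN={a:+, c:-, e:+, f:-; rest ⊤} | OUT={a:+, c:-, d:-, e:+, f:-; rest ⊤}
  B7: | IN={a:+, c:-, d:-, e:+, f:-; rest ⊤} | OUT={a:+, d:-, e:+; rest ⊤}
  B8: | IN={a:+, e:+; rest ⊤} | OUT={d:+, e:+; rest ⊤}

Merge at B7: IN[B7] = OUT[B6] = {a: +, b: ⊤, c: -, d: -, e: +, f: -}

Answer: {a: +, b: ⊤, c: -, d: -, e: +, f: -}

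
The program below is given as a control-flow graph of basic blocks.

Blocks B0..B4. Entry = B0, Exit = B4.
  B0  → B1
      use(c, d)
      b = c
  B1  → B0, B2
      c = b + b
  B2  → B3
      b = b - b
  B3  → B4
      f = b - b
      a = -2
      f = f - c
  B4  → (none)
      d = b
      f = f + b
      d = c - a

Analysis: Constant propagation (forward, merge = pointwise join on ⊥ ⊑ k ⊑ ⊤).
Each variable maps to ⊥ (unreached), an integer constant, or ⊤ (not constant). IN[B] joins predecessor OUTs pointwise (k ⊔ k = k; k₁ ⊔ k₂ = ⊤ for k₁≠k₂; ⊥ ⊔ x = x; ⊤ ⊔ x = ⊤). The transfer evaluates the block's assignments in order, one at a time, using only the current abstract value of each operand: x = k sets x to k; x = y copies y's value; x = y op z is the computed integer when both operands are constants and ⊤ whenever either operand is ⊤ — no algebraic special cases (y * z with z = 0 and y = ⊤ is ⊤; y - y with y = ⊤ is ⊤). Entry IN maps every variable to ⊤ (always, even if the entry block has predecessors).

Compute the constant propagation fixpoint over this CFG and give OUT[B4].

Per-block solution:
  B0:  IN=(all ⊤)  OUT=(all ⊤)
  B1:  IN=(all ⊤)  OUT=(all ⊤)
  B2:  IN=(all ⊤)  OUT=(all ⊤)
  B3:  IN=(all ⊤)  OUT={a:-2; rest ⊤}
  B4:  IN={a:-2; rest ⊤}  OUT={a:-2; rest ⊤}

Merge at B4: IN[B4] = OUT[B3] = {a: -2, b: ⊤, c: ⊤, d: ⊤, e: ⊤, f: ⊤}
Applying B4's transfer function to that IN value gives OUT[B4] (row B4 above).

Answer: {a: -2, b: ⊤, c: ⊤, d: ⊤, e: ⊤, f: ⊤}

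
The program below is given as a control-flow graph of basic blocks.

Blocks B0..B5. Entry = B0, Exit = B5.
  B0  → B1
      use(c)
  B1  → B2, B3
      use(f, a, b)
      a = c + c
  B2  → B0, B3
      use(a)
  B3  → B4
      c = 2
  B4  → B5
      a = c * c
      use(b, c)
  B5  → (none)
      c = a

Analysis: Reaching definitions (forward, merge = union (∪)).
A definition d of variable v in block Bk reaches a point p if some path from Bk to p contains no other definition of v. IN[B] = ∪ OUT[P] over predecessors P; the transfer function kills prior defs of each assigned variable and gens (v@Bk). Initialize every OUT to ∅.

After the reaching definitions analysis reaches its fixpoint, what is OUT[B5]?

Answer: {a@B4, c@B5}

Working:
Fixpoint table:
  B0:   IN={a@B1}   OUT={a@B1}
  B1:   IN={a@B1}   OUT={a@B1}
  B2:   IN={a@B1}   OUT={a@B1}
  B3:   IN={a@B1}   OUT={a@B1, c@B3}
  B4:   IN={a@B1, c@B3}   OUT={a@B4, c@B3}
  B5:   IN={a@B4, c@B3}   OUT={a@B4, c@B5}

Merge at B5: IN[B5] = OUT[B4] = {a@B4, c@B3}
Applying B5's transfer function to that IN value gives OUT[B5] (row B5 above).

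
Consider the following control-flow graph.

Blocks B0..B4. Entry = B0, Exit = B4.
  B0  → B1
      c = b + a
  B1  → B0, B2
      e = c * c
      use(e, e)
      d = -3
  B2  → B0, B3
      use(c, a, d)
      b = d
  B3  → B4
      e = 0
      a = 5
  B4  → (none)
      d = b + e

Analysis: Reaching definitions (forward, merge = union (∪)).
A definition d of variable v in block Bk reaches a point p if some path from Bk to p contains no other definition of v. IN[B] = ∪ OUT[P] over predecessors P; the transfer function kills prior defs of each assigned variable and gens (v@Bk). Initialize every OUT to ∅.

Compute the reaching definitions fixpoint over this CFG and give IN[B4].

Answer: {a@B3, b@B2, c@B0, d@B1, e@B3}

Trace:
Converged values:
  B0: | IN={b@B2, c@B0, d@B1, e@B1} | OUT={b@B2, c@B0, d@B1, e@B1}
  B1: | IN={b@B2, c@B0, d@B1, e@B1} | OUT={b@B2, c@B0, d@B1, e@B1}
  B2: | IN={b@B2, c@B0, d@B1, e@B1} | OUT={b@B2, c@B0, d@B1, e@B1}
  B3: | IN={b@B2, c@B0, d@B1, e@B1} | OUT={a@B3, b@B2, c@B0, d@B1, e@B3}
  B4: | IN={a@B3, b@B2, c@B0, d@B1, e@B3} | OUT={a@B3, b@B2, c@B0, d@B4, e@B3}

Merge at B4: IN[B4] = OUT[B3] = {a@B3, b@B2, c@B0, d@B1, e@B3}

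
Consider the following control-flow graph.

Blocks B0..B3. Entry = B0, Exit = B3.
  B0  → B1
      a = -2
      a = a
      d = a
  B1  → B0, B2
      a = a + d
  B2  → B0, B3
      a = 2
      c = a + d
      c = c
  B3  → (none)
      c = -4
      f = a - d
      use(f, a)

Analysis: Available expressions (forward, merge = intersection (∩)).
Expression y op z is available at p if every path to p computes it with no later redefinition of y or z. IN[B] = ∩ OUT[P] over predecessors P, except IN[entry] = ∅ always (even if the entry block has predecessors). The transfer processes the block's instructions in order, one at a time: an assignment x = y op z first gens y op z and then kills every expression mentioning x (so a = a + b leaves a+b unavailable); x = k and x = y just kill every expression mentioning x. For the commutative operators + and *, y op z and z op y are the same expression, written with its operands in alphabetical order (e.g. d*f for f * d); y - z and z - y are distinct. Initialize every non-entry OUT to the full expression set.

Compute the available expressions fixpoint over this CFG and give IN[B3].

Fixpoint table:
  B0: | IN={} | OUT={}
  B1: | IN={} | OUT={}
  B2: | IN={} | OUT={a+d}
  B3: | IN={a+d} | OUT={a+d, a-d}

Merge at B3: IN[B3] = OUT[B2] = {a+d}

Answer: {a+d}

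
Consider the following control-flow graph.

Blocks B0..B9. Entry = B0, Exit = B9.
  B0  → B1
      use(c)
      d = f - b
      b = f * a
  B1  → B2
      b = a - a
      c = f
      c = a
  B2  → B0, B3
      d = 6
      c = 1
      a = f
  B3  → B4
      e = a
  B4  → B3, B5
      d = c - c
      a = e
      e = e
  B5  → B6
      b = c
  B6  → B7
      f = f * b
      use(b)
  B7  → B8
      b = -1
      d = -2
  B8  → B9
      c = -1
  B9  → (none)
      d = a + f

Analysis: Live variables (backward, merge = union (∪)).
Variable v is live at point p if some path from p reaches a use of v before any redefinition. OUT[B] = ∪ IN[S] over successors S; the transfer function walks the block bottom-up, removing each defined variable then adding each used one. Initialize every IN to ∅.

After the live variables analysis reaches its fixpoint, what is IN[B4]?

Converged values:
  B0: | IN={a, b, c, f} | OUT={a, f}
  B1: | IN={a, f} | OUT={b, f}
  B2: | IN={b, f} | OUT={a, b, c, f}
  B3: | IN={a, c, f} | OUT={c, e, f}
  B4: | IN={c, e, f} | OUT={a, c, f}
  B5: | IN={a, c, f} | OUT={a, b, f}
  B6: | IN={a, b, f} | OUT={a, f}
  B7: | IN={a, f} | OUT={a, f}
  B8: | IN={a, f} | OUT={a, f}
  B9: | IN={a, f} | OUT={}

Merge at B4: OUT[B4] = IN[B3] ⊔ IN[B5] = {a, c, f}
Applying B4's transfer function to that OUT value gives IN[B4] (row B4 above).

Answer: {c, e, f}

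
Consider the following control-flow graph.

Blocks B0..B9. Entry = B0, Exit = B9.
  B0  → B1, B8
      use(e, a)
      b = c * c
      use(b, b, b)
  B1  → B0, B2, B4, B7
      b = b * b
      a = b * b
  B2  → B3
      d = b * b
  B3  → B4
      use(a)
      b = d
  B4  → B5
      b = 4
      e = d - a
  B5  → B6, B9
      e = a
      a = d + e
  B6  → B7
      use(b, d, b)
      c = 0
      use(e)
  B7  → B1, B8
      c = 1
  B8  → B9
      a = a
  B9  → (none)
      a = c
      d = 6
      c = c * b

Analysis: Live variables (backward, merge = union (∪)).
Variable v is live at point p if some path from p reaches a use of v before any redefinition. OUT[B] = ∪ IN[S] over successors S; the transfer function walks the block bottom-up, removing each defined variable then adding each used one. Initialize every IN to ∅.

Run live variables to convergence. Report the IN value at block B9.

Converged values:
  B0:  IN={a, c, d, e}  OUT={a, b, c, d, e}
  B1:  IN={b, c, d, e}  OUT={a, b, c, d, e}
  B2:  IN={a, b, c}  OUT={a, c, d}
  B3:  IN={a, c, d}  OUT={a, c, d}
  B4:  IN={a, c, d}  OUT={a, b, c, d}
  B5:  IN={a, b, c, d}  OUT={a, b, c, d, e}
  B6:  IN={a, b, d, e}  OUT={a, b, d, e}
  B7:  IN={a, b, d, e}  OUT={a, b, c, d, e}
  B8:  IN={a, b, c}  OUT={b, c}
  B9:  IN={b, c}  OUT={}

B9 is the boundary node: OUT[B9] = {}
Applying B9's transfer function to that OUT value gives IN[B9] (row B9 above).

Answer: {b, c}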